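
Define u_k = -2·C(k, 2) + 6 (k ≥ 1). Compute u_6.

C(6, 2) = 15, so u_6 = -24.

-24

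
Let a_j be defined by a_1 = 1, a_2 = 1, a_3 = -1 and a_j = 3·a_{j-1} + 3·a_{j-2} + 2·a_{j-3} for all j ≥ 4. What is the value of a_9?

a_4 = 2;  a_5 = 5;  a_6 = 19;  a_7 = 76;  a_8 = 295;  a_9 = 1151.

1151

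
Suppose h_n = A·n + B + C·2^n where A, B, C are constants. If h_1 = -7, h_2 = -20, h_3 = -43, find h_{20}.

-5242934

Write the equations: A + B + 2C = -7; 2A + B + 4C = -20; 3A + B + 8C = -43.
Subtracting the first from the second: A + 2C = -13.
Subtracting the second from the third: A + 4C = -23.
Solving: C = -5, A = -3, then B = 6.
Hence h_{20} = -3·20 + 6 + (-5)·1048576 = -5242934.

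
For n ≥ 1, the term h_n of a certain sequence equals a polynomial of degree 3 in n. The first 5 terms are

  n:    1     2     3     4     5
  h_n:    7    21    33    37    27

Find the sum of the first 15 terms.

-7525

1st diffs: 14, 12, 4, -10.
2nd diffs: -2, -8, -14.
3rd diffs: -6, -6 (constant).
So h_n = -n^3 + 5n^2 + 6n - 3.
Continuing: …, -3, -59, -147, -273, …, h_{15} = -2163.
Summing n = 1..15 (15 terms) gives -7525.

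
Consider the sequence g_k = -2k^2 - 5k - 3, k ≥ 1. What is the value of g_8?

g_8 = -2·8^2 - 5·8 - 3 = -171.

-171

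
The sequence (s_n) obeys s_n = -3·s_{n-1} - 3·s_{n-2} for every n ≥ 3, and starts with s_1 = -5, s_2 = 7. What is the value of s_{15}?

s_3 = -6, s_4 = -3, s_5 = 27, …, s_{12} = 1944, s_{13} = -3645, s_{14} = 5103, s_{15} = -4374.

-4374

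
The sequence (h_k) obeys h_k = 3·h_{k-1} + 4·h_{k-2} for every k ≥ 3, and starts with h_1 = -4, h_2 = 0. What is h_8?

-13104

Step forward from the initial values:
h_3 = -16, h_4 = -48, h_5 = -208, h_6 = -816, h_7 = -3280, h_8 = -13104.
(Characteristic roots are 4 and -1.)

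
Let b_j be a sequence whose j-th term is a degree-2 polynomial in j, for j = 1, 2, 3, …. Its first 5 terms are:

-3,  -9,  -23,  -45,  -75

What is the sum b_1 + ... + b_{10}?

1st diffs: -6, -14, -22, -30.
2nd diffs: -8, -8, -8 (constant).
Newton forward-difference form: b_j = -3 + (-6)·C(j-1,1) + (-8)·C(j-1,2).
Continuing: …, -113, -159, -213, -275, …, b_{10} = -345.
Summing j = 1..10 (10 terms) gives -1260.

-1260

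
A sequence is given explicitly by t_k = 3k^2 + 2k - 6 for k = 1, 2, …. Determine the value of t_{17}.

t_{17} = 3·17^2 + 2·17 - 6 = 895.

895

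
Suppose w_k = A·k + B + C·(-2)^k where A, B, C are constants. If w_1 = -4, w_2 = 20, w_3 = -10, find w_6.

224

At k = 1, 2, 3: A + B - 2C = -4; 2A + B + 4C = 20; 3A + B - 8C = -10.
Subtracting the first from the second: A + 6C = 24.
Subtracting the second from the third: A - 12C = -30.
Solving: C = 3, A = 6, then B = -4.
Hence w_6 = 6·6 + (-4) + 3·64 = 224.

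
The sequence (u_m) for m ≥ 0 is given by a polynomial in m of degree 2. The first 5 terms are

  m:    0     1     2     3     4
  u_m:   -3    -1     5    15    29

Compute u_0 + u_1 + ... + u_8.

381

1st diffs: 2, 6, 10, 14.
2nd diffs: 4, 4, 4 (constant).
So u_m = 2m^2 - 3.
Continuing: 47, 69, 95, 125.
Summing m = 0..8 (9 terms) gives 381.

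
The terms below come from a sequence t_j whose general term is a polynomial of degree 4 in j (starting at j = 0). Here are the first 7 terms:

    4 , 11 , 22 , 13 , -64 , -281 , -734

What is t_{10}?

1st diffs: 7, 11, -9, -77, -217, -453.
2nd diffs: 4, -20, -68, -140, -236.
3rd diffs: -24, -48, -72, -96.
4th diffs: -24, -24, -24 (constant).
So t_j = -j^4 + 2j^3 + 3j^2 + 3j + 4.
Evaluating at j = 10 gives t_{10} = -7666.

-7666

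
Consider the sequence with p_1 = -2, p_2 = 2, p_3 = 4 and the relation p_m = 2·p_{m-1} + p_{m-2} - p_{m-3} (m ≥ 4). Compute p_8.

p_4 = 12; p_5 = 26; p_6 = 60; p_7 = 134; p_8 = 302.

302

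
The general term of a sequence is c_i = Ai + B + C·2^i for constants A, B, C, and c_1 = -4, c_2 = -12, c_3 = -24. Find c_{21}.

At i = 1, 2, 3: A + B + 2C = -4; 2A + B + 4C = -12; 3A + B + 8C = -24.
Subtracting the first from the second: A + 2C = -8.
Subtracting the second from the third: A + 4C = -12.
Solving: C = -2, A = -4, then B = 4.
So c_i = -4·i + 4 + (-2)·2^i; at i=21 this is -4194384.

-4194384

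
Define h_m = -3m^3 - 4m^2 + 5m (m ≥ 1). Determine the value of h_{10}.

-3350

h_{10} = -3·10^3 - 4·10^2 + 5·10 = -3350.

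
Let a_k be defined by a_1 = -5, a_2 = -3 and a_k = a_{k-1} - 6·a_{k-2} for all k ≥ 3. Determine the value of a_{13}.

188235

Applying the relation repeatedly:
a_3 = 27, a_4 = 45, a_5 = -117, …, a_{10} = -15075, a_{11} = -19557, a_{12} = 70893, a_{13} = 188235.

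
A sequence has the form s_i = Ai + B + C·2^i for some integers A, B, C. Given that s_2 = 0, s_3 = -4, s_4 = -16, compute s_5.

The three given values yield: 2A + B + 4C = 0; 3A + B + 8C = -4; 4A + B + 16C = -16.
Subtracting the first from the second: A + 4C = -4.
Subtracting the second from the third: A + 8C = -12.
Solving: C = -2, A = 4, then B = 0.
So s_i = 4·i + 0 + (-2)·2^i; at i=5 this is -44.

-44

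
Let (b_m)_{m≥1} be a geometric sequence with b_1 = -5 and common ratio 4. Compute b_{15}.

b_m = (-5)·4^(m-1).
b_{15} = (-5)·4^14 = -1342177280.

-1342177280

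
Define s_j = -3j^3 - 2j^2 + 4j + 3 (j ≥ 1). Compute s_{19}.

s_{19} = -3·19^3 - 2·19^2 + 4·19 + 3 = -21220.

-21220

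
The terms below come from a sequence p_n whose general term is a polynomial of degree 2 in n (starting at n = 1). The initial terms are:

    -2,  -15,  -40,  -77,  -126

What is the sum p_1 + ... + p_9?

-1494

1st diffs: -13, -25, -37, -49.
2nd diffs: -12, -12, -12 (constant).
So p_n = -6n^2 + 5n - 1.
Continuing: -187, -260, -345, -442.
Summing n = 1..9 (9 terms) gives -1494.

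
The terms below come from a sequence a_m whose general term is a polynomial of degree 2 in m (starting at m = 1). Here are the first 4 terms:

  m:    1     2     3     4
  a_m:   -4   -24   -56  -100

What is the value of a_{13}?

1st diffs: -20, -32, -44.
2nd diffs: -12, -12 (constant).
Newton forward-difference form: a_m = -4 + (-20)·C(m-1,1) + (-12)·C(m-1,2).
At m = 13: m-1 = 12, so a_{13} = -4 - 240 - 792 = -1036.

-1036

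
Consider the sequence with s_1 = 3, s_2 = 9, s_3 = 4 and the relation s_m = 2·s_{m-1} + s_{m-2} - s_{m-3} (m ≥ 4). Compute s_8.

275

Compute successive terms:
s_4 = 14  s_5 = 23  s_6 = 56  s_7 = 121  s_8 = 275.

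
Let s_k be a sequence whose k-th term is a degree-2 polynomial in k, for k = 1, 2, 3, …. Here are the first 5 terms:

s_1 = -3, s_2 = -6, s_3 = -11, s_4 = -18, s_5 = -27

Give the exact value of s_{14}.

-198

1st diffs: -3, -5, -7, -9.
2nd diffs: -2, -2, -2 (constant).
Newton forward-difference form: s_k = -3 + (-3)·C(k-1,1) + (-2)·C(k-1,2).
At k = 14: k-1 = 13, so s_{14} = -3 - 39 - 156 = -198.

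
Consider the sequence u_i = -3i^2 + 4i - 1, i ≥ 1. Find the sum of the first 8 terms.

Over i = 1..8: Σi = 36, Σi² = 204.
Total = (-3)·204 + (4)·36 + (-1)·8 = -476.

-476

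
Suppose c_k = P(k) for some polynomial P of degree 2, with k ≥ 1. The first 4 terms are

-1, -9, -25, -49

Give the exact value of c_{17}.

-1089

1st diffs: -8, -16, -24.
2nd diffs: -8, -8 (constant).
So c_k = -4k^2 + 4k - 1.
Evaluating at k = 17 gives c_{17} = -1089.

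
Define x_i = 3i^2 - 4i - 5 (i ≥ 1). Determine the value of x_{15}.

x_{15} = 3·15^2 - 4·15 - 5 = 610.

610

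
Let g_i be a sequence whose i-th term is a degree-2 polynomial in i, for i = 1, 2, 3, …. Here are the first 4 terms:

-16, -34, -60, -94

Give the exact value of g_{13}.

1st diffs: -18, -26, -34.
2nd diffs: -8, -8 (constant).
So g_i = -4i^2 - 6i - 6.
Evaluating at i = 13 gives g_{13} = -760.

-760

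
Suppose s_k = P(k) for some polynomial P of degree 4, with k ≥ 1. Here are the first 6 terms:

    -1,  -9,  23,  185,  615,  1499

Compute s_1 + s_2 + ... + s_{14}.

200004

1st diffs: -8, 32, 162, 430, 884.
2nd diffs: 40, 130, 268, 454.
3rd diffs: 90, 138, 186.
4th diffs: 48, 48 (constant).
Newton forward-difference form: s_k = -1 + (-8)·C(k-1,1) + 40·C(k-1,2) + 90·C(k-1,3) + 48·C(k-1,4).
Continuing: …, 3071, 5613, 9455, 14975, …, s_{14} = 63075.
Summing k = 1..14 (14 terms) gives 200004.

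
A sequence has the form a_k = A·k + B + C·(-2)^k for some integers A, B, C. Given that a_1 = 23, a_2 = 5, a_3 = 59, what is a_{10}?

Plug in k = 1, 2, 3: A + B - 2C = 23; 2A + B + 4C = 5; 3A + B - 8C = 59.
Subtracting the first from the second: A + 6C = -18.
Subtracting the second from the third: A - 12C = 54.
Solving: C = -4, A = 6, then B = 9.
Hence a_{10} = 6·10 + 9 + (-4)·1024 = -4027.

-4027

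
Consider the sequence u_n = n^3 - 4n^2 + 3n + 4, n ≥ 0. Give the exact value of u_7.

172

u_7 = 1·7^3 - 4·7^2 + 3·7 + 4 = 172.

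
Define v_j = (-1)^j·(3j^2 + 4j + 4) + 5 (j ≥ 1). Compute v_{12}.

489

(-1)^12 = 1; 3j^2 + 4j + 4 at j=12 is 484; so v_{12} = 489.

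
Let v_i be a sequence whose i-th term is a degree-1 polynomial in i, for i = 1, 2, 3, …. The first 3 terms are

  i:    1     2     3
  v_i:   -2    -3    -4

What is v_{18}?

1st diffs: -1, -1 (constant).
So v_i = -i - 1.
Evaluating at i = 18 gives v_{18} = -19.

-19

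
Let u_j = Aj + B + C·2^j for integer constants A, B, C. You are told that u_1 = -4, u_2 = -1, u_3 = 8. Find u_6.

The three given values yield: A + B + 2C = -4; 2A + B + 4C = -1; 3A + B + 8C = 8.
Subtracting the first from the second: A + 2C = 3.
Subtracting the second from the third: A + 4C = 9.
Solving: C = 3, A = -3, then B = -7.
Therefore u_6 = -18 + (-7) + 3·64 = 167.

167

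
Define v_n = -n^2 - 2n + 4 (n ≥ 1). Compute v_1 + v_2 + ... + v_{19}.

Over n = 1..19: Σn = 190, Σn² = 2470.
Total = (-1)·2470 + (-2)·190 + (4)·19 = -2774.

-2774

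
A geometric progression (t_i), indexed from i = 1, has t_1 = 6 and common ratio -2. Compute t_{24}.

t_i = 6·(-2)^(i-1).
t_{24} = 6·(-2)^23 = -50331648.

-50331648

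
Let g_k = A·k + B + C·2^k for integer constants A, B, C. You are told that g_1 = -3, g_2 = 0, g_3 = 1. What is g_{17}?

-130993

The three given values yield: A + B + 2C = -3; 2A + B + 4C = 0; 3A + B + 8C = 1.
Subtracting the first from the second: A + 2C = 3.
Subtracting the second from the third: A + 4C = 1.
Solving: C = -1, A = 5, then B = -6.
So g_k = 5·k + (-6) + (-1)·2^k; at k=17 this is -130993.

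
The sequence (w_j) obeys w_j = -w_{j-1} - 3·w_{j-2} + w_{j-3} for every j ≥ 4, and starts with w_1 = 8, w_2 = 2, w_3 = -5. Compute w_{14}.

w_4 = 7, w_5 = 10, w_6 = -36, …, w_{11} = 767, w_{12} = -581, w_{13} = -1842, w_{14} = 4352.

4352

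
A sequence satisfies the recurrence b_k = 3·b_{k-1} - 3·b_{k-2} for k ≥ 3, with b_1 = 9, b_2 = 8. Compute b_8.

-216

b_3 = -3;  b_4 = -33;  b_5 = -90;  b_6 = -171;  b_7 = -243;  b_8 = -216.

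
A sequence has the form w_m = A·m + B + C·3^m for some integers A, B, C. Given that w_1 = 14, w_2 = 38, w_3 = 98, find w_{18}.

Write the equations: A + B + 3C = 14; 2A + B + 9C = 38; 3A + B + 27C = 98.
Subtracting the first from the second: A + 6C = 24.
Subtracting the second from the third: A + 18C = 60.
Solving: C = 3, A = 6, then B = -1.
Therefore w_{18} = 108 + (-1) + 3·387420489 = 1162261574.

1162261574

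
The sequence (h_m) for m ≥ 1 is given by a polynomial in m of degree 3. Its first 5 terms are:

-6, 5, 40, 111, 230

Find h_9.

1426

1st diffs: 11, 35, 71, 119.
2nd diffs: 24, 36, 48.
3rd diffs: 12, 12 (constant).
So h_m = 2m^3 - 3m - 5.
Evaluating at m = 9 gives h_9 = 1426.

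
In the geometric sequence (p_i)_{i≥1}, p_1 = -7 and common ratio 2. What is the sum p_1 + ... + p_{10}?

-7161

p_i = (-7)·2^(i-1).
S = (-7)·(2^10 - 1)/(2 - 1) = (-7)·(1024 - 1)/(1) = -7161.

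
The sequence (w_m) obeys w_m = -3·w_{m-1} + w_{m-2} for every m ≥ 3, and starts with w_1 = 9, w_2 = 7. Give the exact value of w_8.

Step forward from the initial values:
w_3 = -12, w_4 = 43, w_5 = -141, w_6 = 466, w_7 = -1539, w_8 = 5083.

5083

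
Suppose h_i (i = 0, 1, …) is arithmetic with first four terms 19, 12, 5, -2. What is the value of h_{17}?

-100

Common difference d = -7.
h_i = 19 + (i - 0)·(-7).
h_{17} = 19 + 17·(-7) = -100.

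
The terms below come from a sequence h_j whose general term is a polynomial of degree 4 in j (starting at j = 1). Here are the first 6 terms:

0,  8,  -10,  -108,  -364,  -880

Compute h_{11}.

1st diffs: 8, -18, -98, -256, -516.
2nd diffs: -26, -80, -158, -260.
3rd diffs: -54, -78, -102.
4th diffs: -24, -24 (constant).
Newton forward-difference form: h_j = 8·C(j-1,1) + (-26)·C(j-1,2) + (-54)·C(j-1,3) + (-24)·C(j-1,4).
At j = 11: j-1 = 10, so h_{11} = 80 - 1170 - 6480 - 5040 = -12610.

-12610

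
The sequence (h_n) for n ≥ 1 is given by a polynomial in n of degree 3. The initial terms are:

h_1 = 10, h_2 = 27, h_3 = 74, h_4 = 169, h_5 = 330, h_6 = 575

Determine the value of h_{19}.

19594

1st diffs: 17, 47, 95, 161, 245.
2nd diffs: 30, 48, 66, 84.
3rd diffs: 18, 18, 18 (constant).
Newton forward-difference form: h_n = 10 + 17·C(n-1,1) + 30·C(n-1,2) + 18·C(n-1,3).
At n = 19: n-1 = 18, so h_{19} = 10 + 306 + 4590 + 14688 = 19594.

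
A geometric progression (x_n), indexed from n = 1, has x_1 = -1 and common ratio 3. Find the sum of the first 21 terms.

-5230176601

x_n = (-1)·3^(n-1).
S = (-1)·(3^21 - 1)/(3 - 1) = (-1)·(10460353203 - 1)/(2) = -5230176601.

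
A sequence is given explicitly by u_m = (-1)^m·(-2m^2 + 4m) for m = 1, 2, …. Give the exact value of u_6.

(-1)^6 = 1; -2m^2 + 4m at m=6 is -48; so u_6 = -48.

-48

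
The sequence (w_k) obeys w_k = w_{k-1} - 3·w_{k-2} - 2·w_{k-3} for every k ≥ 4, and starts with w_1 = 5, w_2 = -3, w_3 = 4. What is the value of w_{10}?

Iterate the recurrence:
w_4 = 3  w_5 = -3  w_6 = -20  w_7 = -17  w_8 = 49  w_9 = 140  w_{10} = 27.

27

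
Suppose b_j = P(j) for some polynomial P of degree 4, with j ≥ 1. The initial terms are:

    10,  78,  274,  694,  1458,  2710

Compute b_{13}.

42274

1st diffs: 68, 196, 420, 764, 1252.
2nd diffs: 128, 224, 344, 488.
3rd diffs: 96, 120, 144.
4th diffs: 24, 24 (constant).
Newton forward-difference form: b_j = 10 + 68·C(j-1,1) + 128·C(j-1,2) + 96·C(j-1,3) + 24·C(j-1,4).
At j = 13: j-1 = 12, so b_{13} = 10 + 816 + 8448 + 21120 + 11880 = 42274.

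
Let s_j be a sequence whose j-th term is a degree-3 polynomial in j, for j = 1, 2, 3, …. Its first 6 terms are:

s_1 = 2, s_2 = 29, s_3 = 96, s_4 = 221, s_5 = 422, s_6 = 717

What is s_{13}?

1st diffs: 27, 67, 125, 201, 295.
2nd diffs: 40, 58, 76, 94.
3rd diffs: 18, 18, 18 (constant).
So s_j = 3j^3 + 2j^2 - 3.
Evaluating at j = 13 gives s_{13} = 6926.

6926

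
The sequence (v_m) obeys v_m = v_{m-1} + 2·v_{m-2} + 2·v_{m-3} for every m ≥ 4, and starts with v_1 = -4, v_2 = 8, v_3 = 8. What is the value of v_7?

224

Step forward from the initial values:
v_4 = 16; v_5 = 48; v_6 = 96; v_7 = 224.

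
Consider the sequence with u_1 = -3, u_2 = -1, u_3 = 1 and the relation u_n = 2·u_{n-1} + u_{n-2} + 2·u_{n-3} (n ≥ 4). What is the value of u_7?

-71

Compute successive terms:
u_4 = -5; u_5 = -11; u_6 = -25; u_7 = -71.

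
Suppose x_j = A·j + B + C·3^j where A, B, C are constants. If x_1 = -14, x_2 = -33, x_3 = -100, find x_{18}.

-1549681873

At j = 1, 2, 3: A + B + 3C = -14; 2A + B + 9C = -33; 3A + B + 27C = -100.
Subtracting the first from the second: A + 6C = -19.
Subtracting the second from the third: A + 18C = -67.
Solving: C = -4, A = 5, then B = -7.
Hence x_{18} = 5·18 + (-7) + (-4)·387420489 = -1549681873.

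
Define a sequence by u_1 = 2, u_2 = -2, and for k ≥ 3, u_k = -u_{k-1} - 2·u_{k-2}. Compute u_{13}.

-2

u_3 = -2; u_4 = 6; u_5 = -2; …; u_{10} = 22; u_{11} = 46; u_{12} = -90; u_{13} = -2.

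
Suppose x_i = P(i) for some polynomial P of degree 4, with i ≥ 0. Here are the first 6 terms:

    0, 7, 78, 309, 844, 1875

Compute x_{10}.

24550

1st diffs: 7, 71, 231, 535, 1031.
2nd diffs: 64, 160, 304, 496.
3rd diffs: 96, 144, 192.
4th diffs: 48, 48 (constant).
Newton forward-difference form: x_i = 7·C(i,1) + 64·C(i,2) + 96·C(i,3) + 48·C(i,4).
At i = 10: i = 10, so x_{10} = 70 + 2880 + 11520 + 10080 = 24550.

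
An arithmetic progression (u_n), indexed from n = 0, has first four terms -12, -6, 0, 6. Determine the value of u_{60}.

348

Common difference d = 6.
u_n = -12 + (n - 0)·6.
u_{60} = -12 + 60·6 = 348.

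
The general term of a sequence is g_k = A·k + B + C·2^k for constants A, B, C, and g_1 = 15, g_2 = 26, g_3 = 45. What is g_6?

278

At k = 1, 2, 3: A + B + 2C = 15; 2A + B + 4C = 26; 3A + B + 8C = 45.
Subtracting the first from the second: A + 2C = 11.
Subtracting the second from the third: A + 4C = 19.
Solving: C = 4, A = 3, then B = 4.
Hence g_6 = 3·6 + 4 + 4·64 = 278.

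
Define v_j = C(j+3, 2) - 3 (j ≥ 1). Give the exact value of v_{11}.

88

C(14, 2) = 91, so v_{11} = 88.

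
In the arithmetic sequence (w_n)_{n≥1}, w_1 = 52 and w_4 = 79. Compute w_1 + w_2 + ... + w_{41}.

9512

Common difference d = (79 - 52) / (4 - 1) = 9.
w_n = 52 + (n - 1)·9.
w_{41} = 412; S = 41·(52 + 412)/2 = 9512.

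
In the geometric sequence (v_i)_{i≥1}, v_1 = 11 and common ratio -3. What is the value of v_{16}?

-157837977

v_i = 11·(-3)^(i-1).
v_{16} = 11·(-3)^15 = -157837977.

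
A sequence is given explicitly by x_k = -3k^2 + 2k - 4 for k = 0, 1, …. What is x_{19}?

-1049

x_{19} = -3·19^2 + 2·19 - 4 = -1049.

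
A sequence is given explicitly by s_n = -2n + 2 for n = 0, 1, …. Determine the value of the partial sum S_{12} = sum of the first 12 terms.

-108

Over n = 0..11: Σn = 66.
Total = (-2)·66 + (2)·12 = -108.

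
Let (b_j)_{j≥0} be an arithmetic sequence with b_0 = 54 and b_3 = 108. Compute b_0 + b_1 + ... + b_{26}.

Common difference d = (108 - 54) / (3 - 0) = 18.
b_j = 54 + (j - 0)·18.
b_{26} = 522; S = 27·(54 + 522)/2 = 7776.

7776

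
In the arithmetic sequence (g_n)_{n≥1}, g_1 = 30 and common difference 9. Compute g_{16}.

165

g_n = 30 + (n - 1)·9.
g_{16} = 30 + 15·9 = 165.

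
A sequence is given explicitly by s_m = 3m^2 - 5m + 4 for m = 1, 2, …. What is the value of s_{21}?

1222

s_{21} = 3·21^2 - 5·21 + 4 = 1222.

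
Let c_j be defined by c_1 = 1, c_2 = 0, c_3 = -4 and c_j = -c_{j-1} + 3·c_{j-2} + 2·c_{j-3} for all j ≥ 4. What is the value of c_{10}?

486

Iterate the recurrence:
c_4 = 6  c_5 = -18  c_6 = 28  c_7 = -70  c_8 = 118  c_9 = -272  c_{10} = 486.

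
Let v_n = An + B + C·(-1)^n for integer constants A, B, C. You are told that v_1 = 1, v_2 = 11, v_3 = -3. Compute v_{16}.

-17

Write the equations: A + B - C = 1; 2A + B + C = 11; 3A + B - C = -3.
Subtracting the first from the second: A + 2C = 10.
Subtracting the second from the third: A - 2C = -14.
Solving: C = 6, A = -2, then B = 9.
Therefore v_{16} = -32 + 9 + 6·1 = -17.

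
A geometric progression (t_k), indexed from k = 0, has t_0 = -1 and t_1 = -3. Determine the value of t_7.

-2187

Common ratio r = 3.
t_k = (-1)·3^(k-0).
t_7 = (-1)·3^7 = -2187.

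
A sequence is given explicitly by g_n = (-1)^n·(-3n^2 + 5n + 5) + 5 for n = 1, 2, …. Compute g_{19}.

988

(-1)^19 = -1; -3n^2 + 5n + 5 at n=19 is -983; so g_{19} = 988.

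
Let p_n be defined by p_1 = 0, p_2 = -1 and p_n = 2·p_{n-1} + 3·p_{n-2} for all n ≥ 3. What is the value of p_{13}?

-132860

Compute successive terms:
p_3 = -2; p_4 = -7; p_5 = -20; …; p_{10} = -4921; p_{11} = -14762; p_{12} = -44287; p_{13} = -132860.
(Characteristic roots are 3 and -1.)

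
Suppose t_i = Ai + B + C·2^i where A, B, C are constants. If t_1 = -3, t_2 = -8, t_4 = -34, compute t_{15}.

-65549

At i = 1, 2, 4: A + B + 2C = -3; 2A + B + 4C = -8; 4A + B + 16C = -34.
Subtracting the first from the second: A + 2C = -5.
Subtracting the second from the third: 2A + 12C = -26.
Solving: C = -2, A = -1, then B = 2.
Hence t_{15} = -1·15 + 2 + (-2)·32768 = -65549.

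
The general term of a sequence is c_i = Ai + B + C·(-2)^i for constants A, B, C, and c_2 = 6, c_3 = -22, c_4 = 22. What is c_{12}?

8150

At i = 2, 3, 4: 2A + B + 4C = 6; 3A + B - 8C = -22; 4A + B + 16C = 22.
Subtracting the first from the second: A - 12C = -28.
Subtracting the second from the third: A + 24C = 44.
Solving: C = 2, A = -4, then B = 6.
Therefore c_{12} = -48 + 6 + 2·4096 = 8150.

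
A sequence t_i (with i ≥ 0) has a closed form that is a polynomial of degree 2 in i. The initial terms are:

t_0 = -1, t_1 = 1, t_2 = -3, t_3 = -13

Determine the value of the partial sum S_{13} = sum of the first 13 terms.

-1573

1st diffs: 2, -4, -10.
2nd diffs: -6, -6 (constant).
So t_i = -3i^2 + 5i - 1.
Continuing: …, -29, -51, -79, -113, …, t_{12} = -373.
Summing i = 0..12 (13 terms) gives -1573.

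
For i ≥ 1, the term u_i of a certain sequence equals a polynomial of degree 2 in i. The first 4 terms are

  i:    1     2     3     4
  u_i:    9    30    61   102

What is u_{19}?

1st diffs: 21, 31, 41.
2nd diffs: 10, 10 (constant).
So u_i = 5i^2 + 6i - 2.
Evaluating at i = 19 gives u_{19} = 1917.

1917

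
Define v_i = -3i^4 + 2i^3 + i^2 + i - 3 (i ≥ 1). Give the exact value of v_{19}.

v_{19} = -3·19^4 + 2·19^3 + 1·19^2 + 1·19 - 3 = -376868.

-376868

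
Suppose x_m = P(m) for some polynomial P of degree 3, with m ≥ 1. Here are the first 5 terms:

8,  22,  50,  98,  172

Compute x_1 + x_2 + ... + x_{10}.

3650

1st diffs: 14, 28, 48, 74.
2nd diffs: 14, 20, 26.
3rd diffs: 6, 6 (constant).
Newton forward-difference form: x_m = 8 + 14·C(m-1,1) + 14·C(m-1,2) + 6·C(m-1,3).
Continuing: …, 278, 422, 610, 848, …, x_{10} = 1142.
Summing m = 1..10 (10 terms) gives 3650.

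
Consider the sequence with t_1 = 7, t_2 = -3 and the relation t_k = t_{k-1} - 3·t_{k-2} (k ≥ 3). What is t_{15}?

15816

Compute successive terms:
t_3 = -24;  t_4 = -15;  t_5 = 57;  …;  t_{12} = -1410;  t_{13} = -5793;  t_{14} = -1563;  t_{15} = 15816.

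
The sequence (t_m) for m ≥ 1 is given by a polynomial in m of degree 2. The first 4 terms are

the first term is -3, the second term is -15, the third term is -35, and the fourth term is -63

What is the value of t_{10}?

1st diffs: -12, -20, -28.
2nd diffs: -8, -8 (constant).
Newton forward-difference form: t_m = -3 + (-12)·C(m-1,1) + (-8)·C(m-1,2).
At m = 10: m-1 = 9, so t_{10} = -3 - 108 - 288 = -399.

-399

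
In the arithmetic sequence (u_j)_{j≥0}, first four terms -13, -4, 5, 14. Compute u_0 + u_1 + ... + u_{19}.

1450

Common difference d = 9.
u_j = -13 + (j - 0)·9.
u_{19} = 158; S = 20·(-13 + 158)/2 = 1450.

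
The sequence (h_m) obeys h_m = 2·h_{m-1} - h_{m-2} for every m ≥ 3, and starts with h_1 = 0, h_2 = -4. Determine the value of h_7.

Iterate the recurrence:
h_3 = -8;  h_4 = -12;  h_5 = -16;  h_6 = -20;  h_7 = -24.
(Characteristic roots are 1 and 1.)

-24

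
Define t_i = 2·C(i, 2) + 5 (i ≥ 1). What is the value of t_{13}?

161

C(13, 2) = 78, so t_{13} = 161.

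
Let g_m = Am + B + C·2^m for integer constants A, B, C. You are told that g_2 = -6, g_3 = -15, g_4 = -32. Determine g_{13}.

-16393

Plug in m = 2, 3, 4: 2A + B + 4C = -6; 3A + B + 8C = -15; 4A + B + 16C = -32.
Subtracting the first from the second: A + 4C = -9.
Subtracting the second from the third: A + 8C = -17.
Solving: C = -2, A = -1, then B = 4.
Hence g_{13} = -1·13 + 4 + (-2)·8192 = -16393.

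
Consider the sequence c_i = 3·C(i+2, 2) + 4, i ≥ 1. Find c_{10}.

C(12, 2) = 66, so c_{10} = 202.

202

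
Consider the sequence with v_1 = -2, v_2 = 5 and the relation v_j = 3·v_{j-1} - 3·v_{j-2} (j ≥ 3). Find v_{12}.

Step forward from the initial values:
v_3 = 21;  v_4 = 48;  v_5 = 81;  v_6 = 99;  v_7 = 54;  v_8 = -135;  v_9 = -567;  v_{10} = -1296;  v_{11} = -2187;  v_{12} = -2673.

-2673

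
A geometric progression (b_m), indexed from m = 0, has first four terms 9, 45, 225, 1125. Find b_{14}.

54931640625

Common ratio r = 5.
b_m = 9·5^(m-0).
b_{14} = 9·5^14 = 54931640625.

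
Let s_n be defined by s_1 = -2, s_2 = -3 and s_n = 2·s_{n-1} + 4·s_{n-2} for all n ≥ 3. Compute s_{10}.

-47616

s_3 = -14;  s_4 = -40;  s_5 = -136;  s_6 = -432;  s_7 = -1408;  s_8 = -4544;  s_9 = -14720;  s_{10} = -47616.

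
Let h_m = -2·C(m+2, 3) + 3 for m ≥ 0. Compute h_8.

-237

C(10, 3) = 120, so h_8 = -237.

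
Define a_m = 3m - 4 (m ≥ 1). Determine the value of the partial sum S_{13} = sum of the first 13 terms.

221

Over m = 1..13: Σm = 91.
Total = (3)·91 + (-4)·13 = 221.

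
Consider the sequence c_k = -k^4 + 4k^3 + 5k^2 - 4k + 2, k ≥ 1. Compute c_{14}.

c_{14} = -1·14^4 + 4·14^3 + 5·14^2 - 4·14 + 2 = -26514.

-26514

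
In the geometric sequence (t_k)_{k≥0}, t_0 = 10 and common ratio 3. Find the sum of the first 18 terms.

1937102440

t_k = 10·3^(k-0).
S = 10·(3^18 - 1)/(3 - 1) = 10·(387420489 - 1)/(2) = 1937102440.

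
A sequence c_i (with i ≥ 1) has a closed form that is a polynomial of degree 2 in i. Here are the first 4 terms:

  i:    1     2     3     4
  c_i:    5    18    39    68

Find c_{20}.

1620

1st diffs: 13, 21, 29.
2nd diffs: 8, 8 (constant).
Newton forward-difference form: c_i = 5 + 13·C(i-1,1) + 8·C(i-1,2).
At i = 20: i-1 = 19, so c_{20} = 5 + 247 + 1368 = 1620.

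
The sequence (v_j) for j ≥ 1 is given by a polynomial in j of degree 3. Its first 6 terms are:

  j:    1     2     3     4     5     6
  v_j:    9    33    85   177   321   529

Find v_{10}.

1st diffs: 24, 52, 92, 144, 208.
2nd diffs: 28, 40, 52, 64.
3rd diffs: 12, 12, 12 (constant).
Newton forward-difference form: v_j = 9 + 24·C(j-1,1) + 28·C(j-1,2) + 12·C(j-1,3).
At j = 10: j-1 = 9, so v_{10} = 9 + 216 + 1008 + 1008 = 2241.

2241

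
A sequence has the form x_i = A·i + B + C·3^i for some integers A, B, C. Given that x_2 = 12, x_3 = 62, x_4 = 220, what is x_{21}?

31381059518

At i = 2, 3, 4: 2A + B + 9C = 12; 3A + B + 27C = 62; 4A + B + 81C = 220.
Subtracting the first from the second: A + 18C = 50.
Subtracting the second from the third: A + 54C = 158.
Solving: C = 3, A = -4, then B = -7.
Hence x_{21} = -4·21 + (-7) + 3·10460353203 = 31381059518.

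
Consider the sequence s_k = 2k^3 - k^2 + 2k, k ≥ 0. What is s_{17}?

s_{17} = 2·17^3 - 1·17^2 + 2·17 = 9571.

9571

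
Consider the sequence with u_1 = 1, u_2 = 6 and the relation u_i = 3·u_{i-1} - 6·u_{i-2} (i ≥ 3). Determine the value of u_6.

Step forward from the initial values:
u_3 = 12; u_4 = 0; u_5 = -72; u_6 = -216.

-216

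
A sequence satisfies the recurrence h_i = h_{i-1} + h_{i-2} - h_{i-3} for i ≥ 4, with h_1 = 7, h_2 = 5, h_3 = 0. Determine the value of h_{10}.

-23

Step forward from the initial values:
h_4 = -2;  h_5 = -7;  h_6 = -9;  h_7 = -14;  h_8 = -16;  h_9 = -21;  h_{10} = -23.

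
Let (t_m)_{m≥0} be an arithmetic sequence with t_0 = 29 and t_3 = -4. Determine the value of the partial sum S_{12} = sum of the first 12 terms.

-378

Common difference d = (-4 - 29) / (3 - 0) = -11.
t_m = 29 + (m - 0)·(-11).
t_{11} = -92; S = 12·(29 + (-92))/2 = -378.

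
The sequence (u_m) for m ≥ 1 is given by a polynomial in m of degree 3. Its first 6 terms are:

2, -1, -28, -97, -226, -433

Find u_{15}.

1st diffs: -3, -27, -69, -129, -207.
2nd diffs: -24, -42, -60, -78.
3rd diffs: -18, -18, -18 (constant).
Newton forward-difference form: u_m = 2 + (-3)·C(m-1,1) + (-24)·C(m-1,2) + (-18)·C(m-1,3).
At m = 15: m-1 = 14, so u_{15} = 2 - 42 - 2184 - 6552 = -8776.

-8776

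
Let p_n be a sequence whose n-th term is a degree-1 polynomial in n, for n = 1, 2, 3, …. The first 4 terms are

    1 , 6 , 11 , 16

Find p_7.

31

1st diffs: 5, 5, 5 (constant).
So p_n = 5n - 4.
Evaluating at n = 7 gives p_7 = 31.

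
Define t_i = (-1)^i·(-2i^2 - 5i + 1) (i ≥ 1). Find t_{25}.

(-1)^25 = -1; -2i^2 - 5i + 1 at i=25 is -1374; so t_{25} = 1374.

1374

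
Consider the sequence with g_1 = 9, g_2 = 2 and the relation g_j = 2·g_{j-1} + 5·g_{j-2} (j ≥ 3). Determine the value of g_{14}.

30067742

Compute successive terms:
g_3 = 49  g_4 = 108  g_5 = 461  …  g_{11} = 732809  g_{12} = 2526628  g_{13} = 8717301  g_{14} = 30067742.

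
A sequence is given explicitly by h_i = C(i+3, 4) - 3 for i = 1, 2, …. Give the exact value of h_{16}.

3873

C(19, 4) = 3876, so h_{16} = 3873.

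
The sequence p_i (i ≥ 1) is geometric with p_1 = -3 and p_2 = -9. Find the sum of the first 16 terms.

Common ratio r = 3.
p_i = (-3)·3^(i-1).
S = (-3)·(3^16 - 1)/(3 - 1) = (-3)·(43046721 - 1)/(2) = -64570080.

-64570080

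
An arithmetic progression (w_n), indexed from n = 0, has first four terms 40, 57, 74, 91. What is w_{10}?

Common difference d = 17.
w_n = 40 + (n - 0)·17.
w_{10} = 40 + 10·17 = 210.

210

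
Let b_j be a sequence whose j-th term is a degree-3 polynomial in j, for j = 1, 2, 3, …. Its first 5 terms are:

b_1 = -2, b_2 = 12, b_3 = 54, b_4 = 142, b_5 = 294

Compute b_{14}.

1st diffs: 14, 42, 88, 152.
2nd diffs: 28, 46, 64.
3rd diffs: 18, 18 (constant).
Newton forward-difference form: b_j = -2 + 14·C(j-1,1) + 28·C(j-1,2) + 18·C(j-1,3).
At j = 14: j-1 = 13, so b_{14} = -2 + 182 + 2184 + 5148 = 7512.

7512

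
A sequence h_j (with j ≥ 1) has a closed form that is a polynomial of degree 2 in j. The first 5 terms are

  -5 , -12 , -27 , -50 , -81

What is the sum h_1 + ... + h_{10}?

-1325

1st diffs: -7, -15, -23, -31.
2nd diffs: -8, -8, -8 (constant).
Newton forward-difference form: h_j = -5 + (-7)·C(j-1,1) + (-8)·C(j-1,2).
Continuing: …, -120, -167, -222, -285, …, h_{10} = -356.
Summing j = 1..10 (10 terms) gives -1325.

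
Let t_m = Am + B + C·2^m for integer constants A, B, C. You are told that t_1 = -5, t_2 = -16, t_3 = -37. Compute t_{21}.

The three given values yield: A + B + 2C = -5; 2A + B + 4C = -16; 3A + B + 8C = -37.
Subtracting the first from the second: A + 2C = -11.
Subtracting the second from the third: A + 4C = -21.
Solving: C = -5, A = -1, then B = 6.
Therefore t_{21} = -21 + 6 + (-5)·2097152 = -10485775.

-10485775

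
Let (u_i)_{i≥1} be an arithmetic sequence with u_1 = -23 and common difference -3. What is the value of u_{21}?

-83

u_i = -23 + (i - 1)·(-3).
u_{21} = -23 + 20·(-3) = -83.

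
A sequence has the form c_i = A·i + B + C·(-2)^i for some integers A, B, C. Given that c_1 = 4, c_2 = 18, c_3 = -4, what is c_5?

-48

Write the equations: A + B - 2C = 4; 2A + B + 4C = 18; 3A + B - 8C = -4.
Subtracting the first from the second: A + 6C = 14.
Subtracting the second from the third: A - 12C = -22.
Solving: C = 2, A = 2, then B = 6.
Therefore c_5 = 10 + 6 + 2·(-32) = -48.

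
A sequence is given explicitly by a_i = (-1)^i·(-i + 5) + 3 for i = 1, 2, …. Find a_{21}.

19

(-1)^21 = -1; -i + 5 at i=21 is -16; so a_{21} = 19.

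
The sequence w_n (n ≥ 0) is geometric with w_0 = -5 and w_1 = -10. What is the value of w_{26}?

Common ratio r = 2.
w_n = (-5)·2^(n-0).
w_{26} = (-5)·2^26 = -335544320.

-335544320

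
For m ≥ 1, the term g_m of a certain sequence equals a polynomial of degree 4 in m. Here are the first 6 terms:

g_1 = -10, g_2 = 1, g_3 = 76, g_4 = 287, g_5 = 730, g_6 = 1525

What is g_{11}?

16660

1st diffs: 11, 75, 211, 443, 795.
2nd diffs: 64, 136, 232, 352.
3rd diffs: 72, 96, 120.
4th diffs: 24, 24 (constant).
Newton forward-difference form: g_m = -10 + 11·C(m-1,1) + 64·C(m-1,2) + 72·C(m-1,3) + 24·C(m-1,4).
At m = 11: m-1 = 10, so g_{11} = -10 + 110 + 2880 + 8640 + 5040 = 16660.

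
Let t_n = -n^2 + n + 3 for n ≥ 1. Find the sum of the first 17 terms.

Over n = 1..17: Σn = 153, Σn² = 1785.
Total = (-1)·1785 + (1)·153 + (3)·17 = -1581.

-1581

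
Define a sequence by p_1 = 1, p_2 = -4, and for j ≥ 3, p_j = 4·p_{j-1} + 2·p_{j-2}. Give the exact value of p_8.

p_3 = -14;  p_4 = -64;  p_5 = -284;  p_6 = -1264;  p_7 = -5624;  p_8 = -25024.

-25024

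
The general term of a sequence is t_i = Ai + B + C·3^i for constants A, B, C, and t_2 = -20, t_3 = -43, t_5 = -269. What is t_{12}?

-531502

Plug in i = 2, 3, 5: 2A + B + 9C = -20; 3A + B + 27C = -43; 5A + B + 243C = -269.
Subtracting the first from the second: A + 18C = -23.
Subtracting the second from the third: 2A + 216C = -226.
Solving: C = -1, A = -5, then B = -1.
Hence t_{12} = -5·12 + (-1) + (-1)·531441 = -531502.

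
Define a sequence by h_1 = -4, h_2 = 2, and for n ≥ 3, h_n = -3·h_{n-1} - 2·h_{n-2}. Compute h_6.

Compute successive terms:
h_3 = 2, h_4 = -10, h_5 = 26, h_6 = -58.
(Characteristic roots are -1 and -2.)

-58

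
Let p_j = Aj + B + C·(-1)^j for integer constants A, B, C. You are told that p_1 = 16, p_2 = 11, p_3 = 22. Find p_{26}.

At j = 1, 2, 3: A + B - C = 16; 2A + B + C = 11; 3A + B - C = 22.
Subtracting the first from the second: A + 2C = -5.
Subtracting the second from the third: A - 2C = 11.
Solving: C = -4, A = 3, then B = 9.
So p_j = 3·j + 9 + (-4)·(-1)^j; at j=26 this is 83.

83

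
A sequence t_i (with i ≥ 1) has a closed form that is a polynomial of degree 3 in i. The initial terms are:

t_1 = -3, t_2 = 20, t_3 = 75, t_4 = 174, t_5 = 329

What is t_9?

1st diffs: 23, 55, 99, 155.
2nd diffs: 32, 44, 56.
3rd diffs: 12, 12 (constant).
Newton forward-difference form: t_i = -3 + 23·C(i-1,1) + 32·C(i-1,2) + 12·C(i-1,3).
At i = 9: i-1 = 8, so t_9 = -3 + 184 + 896 + 672 = 1749.

1749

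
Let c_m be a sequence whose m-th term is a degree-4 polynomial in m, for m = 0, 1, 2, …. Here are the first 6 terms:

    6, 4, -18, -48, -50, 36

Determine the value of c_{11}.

1st diffs: -2, -22, -30, -2, 86.
2nd diffs: -20, -8, 28, 88.
3rd diffs: 12, 36, 60.
4th diffs: 24, 24 (constant).
Newton forward-difference form: c_m = 6 + (-2)·C(m,1) + (-20)·C(m,2) + 12·C(m,3) + 24·C(m,4).
At m = 11: m = 11, so c_{11} = 6 - 22 - 1100 + 1980 + 7920 = 8784.

8784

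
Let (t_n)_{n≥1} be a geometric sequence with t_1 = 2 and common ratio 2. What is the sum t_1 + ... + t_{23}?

t_n = 2·2^(n-1).
S = 2·(2^23 - 1)/(2 - 1) = 2·(8388608 - 1)/(1) = 16777214.

16777214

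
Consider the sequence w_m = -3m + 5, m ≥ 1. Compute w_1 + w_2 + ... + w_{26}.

Over m = 1..26: Σm = 351.
Total = (-3)·351 + (5)·26 = -923.

-923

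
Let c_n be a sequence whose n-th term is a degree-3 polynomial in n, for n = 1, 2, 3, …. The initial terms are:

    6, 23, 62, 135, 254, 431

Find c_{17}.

9638

1st diffs: 17, 39, 73, 119, 177.
2nd diffs: 22, 34, 46, 58.
3rd diffs: 12, 12, 12 (constant).
Newton forward-difference form: c_n = 6 + 17·C(n-1,1) + 22·C(n-1,2) + 12·C(n-1,3).
At n = 17: n-1 = 16, so c_{17} = 6 + 272 + 2640 + 6720 = 9638.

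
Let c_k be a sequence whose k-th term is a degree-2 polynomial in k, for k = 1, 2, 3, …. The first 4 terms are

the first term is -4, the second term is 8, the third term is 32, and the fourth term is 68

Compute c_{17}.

1628

1st diffs: 12, 24, 36.
2nd diffs: 12, 12 (constant).
So c_k = 6k^2 - 6k - 4.
Evaluating at k = 17 gives c_{17} = 1628.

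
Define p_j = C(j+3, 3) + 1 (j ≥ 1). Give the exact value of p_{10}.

287

C(13, 3) = 286, so p_{10} = 287.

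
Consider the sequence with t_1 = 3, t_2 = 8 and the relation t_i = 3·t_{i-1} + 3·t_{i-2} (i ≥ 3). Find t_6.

1773

Compute successive terms:
t_3 = 33, t_4 = 123, t_5 = 468, t_6 = 1773.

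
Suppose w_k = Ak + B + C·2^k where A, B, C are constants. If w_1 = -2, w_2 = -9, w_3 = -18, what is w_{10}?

-1069

Plug in k = 1, 2, 3: A + B + 2C = -2; 2A + B + 4C = -9; 3A + B + 8C = -18.
Subtracting the first from the second: A + 2C = -7.
Subtracting the second from the third: A + 4C = -9.
Solving: C = -1, A = -5, then B = 5.
So w_k = -5·k + 5 + (-1)·2^k; at k=10 this is -1069.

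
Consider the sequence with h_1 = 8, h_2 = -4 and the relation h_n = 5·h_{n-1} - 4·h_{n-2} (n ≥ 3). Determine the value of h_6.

Iterate the recurrence:
h_3 = -52;  h_4 = -244;  h_5 = -1012;  h_6 = -4084.
(Characteristic roots are 4 and 1.)

-4084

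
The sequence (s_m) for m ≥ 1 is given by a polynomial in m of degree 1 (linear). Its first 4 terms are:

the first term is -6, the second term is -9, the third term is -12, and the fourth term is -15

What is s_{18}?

1st diffs: -3, -3, -3 (constant).
So s_m = -3m - 3.
Evaluating at m = 18 gives s_{18} = -57.

-57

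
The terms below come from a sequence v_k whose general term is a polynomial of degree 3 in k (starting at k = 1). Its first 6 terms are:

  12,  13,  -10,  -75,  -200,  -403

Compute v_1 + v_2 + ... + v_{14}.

1st diffs: 1, -23, -65, -125, -203.
2nd diffs: -24, -42, -60, -78.
3rd diffs: -18, -18, -18 (constant).
Newton forward-difference form: v_k = 12 + 1·C(k-1,1) + (-24)·C(k-1,2) + (-18)·C(k-1,3).
Continuing: …, -702, -1115, -1660, -2355, …, v_{14} = -6995.
Summing k = 1..14 (14 terms) gives -26495.

-26495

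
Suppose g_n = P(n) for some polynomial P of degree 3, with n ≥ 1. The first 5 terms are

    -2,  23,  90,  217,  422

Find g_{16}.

12973

1st diffs: 25, 67, 127, 205.
2nd diffs: 42, 60, 78.
3rd diffs: 18, 18 (constant).
So g_n = 3n^3 + 3n^2 - 5n - 3.
Evaluating at n = 16 gives g_{16} = 12973.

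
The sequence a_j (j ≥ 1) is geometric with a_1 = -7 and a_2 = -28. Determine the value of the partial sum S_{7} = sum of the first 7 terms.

-38227

Common ratio r = 4.
a_j = (-7)·4^(j-1).
S = (-7)·(4^7 - 1)/(4 - 1) = (-7)·(16384 - 1)/(3) = -38227.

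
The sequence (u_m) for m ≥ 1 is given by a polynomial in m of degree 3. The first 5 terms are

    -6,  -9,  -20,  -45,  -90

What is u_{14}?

1st diffs: -3, -11, -25, -45.
2nd diffs: -8, -14, -20.
3rd diffs: -6, -6 (constant).
Newton forward-difference form: u_m = -6 + (-3)·C(m-1,1) + (-8)·C(m-1,2) + (-6)·C(m-1,3).
At m = 14: m-1 = 13, so u_{14} = -6 - 39 - 624 - 1716 = -2385.

-2385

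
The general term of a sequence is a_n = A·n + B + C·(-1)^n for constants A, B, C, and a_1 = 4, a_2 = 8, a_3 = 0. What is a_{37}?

At n = 1, 2, 3: A + B - C = 4; 2A + B + C = 8; 3A + B - C = 0.
Subtracting the first from the second: A + 2C = 4.
Subtracting the second from the third: A - 2C = -8.
Solving: C = 3, A = -2, then B = 9.
So a_n = -2·n + 9 + 3·(-1)^n; at n=37 this is -68.

-68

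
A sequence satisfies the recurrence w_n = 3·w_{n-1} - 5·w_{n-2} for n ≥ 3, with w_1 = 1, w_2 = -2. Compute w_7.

Compute successive terms:
w_3 = -11  w_4 = -23  w_5 = -14  w_6 = 73  w_7 = 289.

289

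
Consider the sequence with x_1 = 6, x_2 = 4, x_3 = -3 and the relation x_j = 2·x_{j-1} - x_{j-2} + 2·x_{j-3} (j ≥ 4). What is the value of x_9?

159

x_4 = 2  x_5 = 15  x_6 = 22  x_7 = 33  x_8 = 74  x_9 = 159.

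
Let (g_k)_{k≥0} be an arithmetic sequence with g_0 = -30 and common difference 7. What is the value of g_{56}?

362

g_k = -30 + (k - 0)·7.
g_{56} = -30 + 56·7 = 362.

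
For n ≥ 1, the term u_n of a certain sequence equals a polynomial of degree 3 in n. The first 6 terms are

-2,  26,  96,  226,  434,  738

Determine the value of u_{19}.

21616

1st diffs: 28, 70, 130, 208, 304.
2nd diffs: 42, 60, 78, 96.
3rd diffs: 18, 18, 18 (constant).
Newton forward-difference form: u_n = -2 + 28·C(n-1,1) + 42·C(n-1,2) + 18·C(n-1,3).
At n = 19: n-1 = 18, so u_{19} = -2 + 504 + 6426 + 14688 = 21616.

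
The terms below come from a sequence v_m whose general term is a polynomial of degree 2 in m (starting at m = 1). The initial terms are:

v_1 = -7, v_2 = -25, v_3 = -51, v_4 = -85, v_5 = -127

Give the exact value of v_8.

1st diffs: -18, -26, -34, -42.
2nd diffs: -8, -8, -8 (constant).
Newton forward-difference form: v_m = -7 + (-18)·C(m-1,1) + (-8)·C(m-1,2).
At m = 8: m-1 = 7, so v_8 = -7 - 126 - 168 = -301.

-301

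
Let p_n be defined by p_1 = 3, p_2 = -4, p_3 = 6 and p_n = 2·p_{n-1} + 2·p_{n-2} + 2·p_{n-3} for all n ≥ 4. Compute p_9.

Step forward from the initial values:
p_4 = 10  p_5 = 24  p_6 = 80  p_7 = 228  p_8 = 664  p_9 = 1944.

1944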